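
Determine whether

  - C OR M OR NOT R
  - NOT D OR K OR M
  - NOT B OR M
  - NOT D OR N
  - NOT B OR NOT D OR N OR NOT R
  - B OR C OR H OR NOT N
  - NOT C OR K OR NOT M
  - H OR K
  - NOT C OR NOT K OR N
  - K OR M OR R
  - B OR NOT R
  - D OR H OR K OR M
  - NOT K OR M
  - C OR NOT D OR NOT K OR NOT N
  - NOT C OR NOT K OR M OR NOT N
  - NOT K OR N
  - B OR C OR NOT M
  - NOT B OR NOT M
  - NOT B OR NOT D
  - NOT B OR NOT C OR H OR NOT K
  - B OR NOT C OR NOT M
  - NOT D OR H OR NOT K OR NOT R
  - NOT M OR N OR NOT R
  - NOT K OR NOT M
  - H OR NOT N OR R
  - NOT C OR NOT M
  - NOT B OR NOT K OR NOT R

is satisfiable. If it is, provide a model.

UNSATISFIABLE

Case M = True:
  (NOT B OR NOT M) forces B = False.
  (B OR NOT R) forces R = False.
  (B OR C OR NOT M) forces C = True.
  Clause (B OR NOT C OR NOT M) is falsified — contradiction.
Case M = False:
  (NOT B OR M) forces B = False.
  (B OR NOT R) forces R = False.
  (K OR M OR R) forces K = True.
  Clause (NOT K OR M) is falsified — contradiction.
Both cases fail, so the formula is unsatisfiable.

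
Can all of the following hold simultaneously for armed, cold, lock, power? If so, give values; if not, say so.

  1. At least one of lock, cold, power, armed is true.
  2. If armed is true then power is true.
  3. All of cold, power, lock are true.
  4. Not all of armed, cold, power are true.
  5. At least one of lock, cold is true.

armed = False, cold = True, lock = True, power = True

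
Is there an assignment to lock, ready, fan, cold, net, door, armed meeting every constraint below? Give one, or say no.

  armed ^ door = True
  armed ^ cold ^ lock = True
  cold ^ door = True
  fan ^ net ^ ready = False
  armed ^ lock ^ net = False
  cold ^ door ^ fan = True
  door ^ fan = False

lock = True, ready = False, fan = False, cold = True, net = False, door = False, armed = True

armed ^ door = T ^ F = True ✓
armed ^ cold ^ lock = T ^ T ^ T = True ✓
cold ^ door = T ^ F = True ✓
fan ^ net ^ ready = F ^ F ^ F = False ✓
armed ^ lock ^ net = T ^ T ^ F = False ✓
cold ^ door ^ fan = T ^ F ^ F = True ✓
door ^ fan = F ^ F = False ✓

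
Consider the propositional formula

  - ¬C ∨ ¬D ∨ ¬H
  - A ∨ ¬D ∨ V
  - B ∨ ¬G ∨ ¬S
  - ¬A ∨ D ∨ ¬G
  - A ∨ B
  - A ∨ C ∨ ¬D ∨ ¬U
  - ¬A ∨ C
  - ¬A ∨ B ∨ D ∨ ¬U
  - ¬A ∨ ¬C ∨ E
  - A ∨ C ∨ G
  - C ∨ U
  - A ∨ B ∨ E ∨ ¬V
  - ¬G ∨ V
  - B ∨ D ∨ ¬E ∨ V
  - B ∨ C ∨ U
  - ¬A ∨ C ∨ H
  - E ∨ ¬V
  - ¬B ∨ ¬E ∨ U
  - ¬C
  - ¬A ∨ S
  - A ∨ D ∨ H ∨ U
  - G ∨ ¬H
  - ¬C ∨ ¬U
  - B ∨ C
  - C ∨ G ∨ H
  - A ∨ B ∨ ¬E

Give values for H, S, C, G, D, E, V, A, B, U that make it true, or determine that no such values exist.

H = True; S = False; C = False; G = True; D = False; E = True; V = True; A = False; B = True; U = True

Unit clause (¬C) forces C = False.
In (B ∨ C) only B is left, so B = True.
In (¬A ∨ C) only ¬A is left, so A = False.
In (A ∨ C ∨ G) only G is left, so G = True.
In (C ∨ U) only U is left, so U = True.
In (¬G ∨ V) only V is left, so V = True.
In (E ∨ ¬V) only E is left, so E = True.
In (A ∨ C ∨ ¬D ∨ ¬U) only ¬D is left, so D = False.
Set H = True.
Set S = False.
All clauses satisfied.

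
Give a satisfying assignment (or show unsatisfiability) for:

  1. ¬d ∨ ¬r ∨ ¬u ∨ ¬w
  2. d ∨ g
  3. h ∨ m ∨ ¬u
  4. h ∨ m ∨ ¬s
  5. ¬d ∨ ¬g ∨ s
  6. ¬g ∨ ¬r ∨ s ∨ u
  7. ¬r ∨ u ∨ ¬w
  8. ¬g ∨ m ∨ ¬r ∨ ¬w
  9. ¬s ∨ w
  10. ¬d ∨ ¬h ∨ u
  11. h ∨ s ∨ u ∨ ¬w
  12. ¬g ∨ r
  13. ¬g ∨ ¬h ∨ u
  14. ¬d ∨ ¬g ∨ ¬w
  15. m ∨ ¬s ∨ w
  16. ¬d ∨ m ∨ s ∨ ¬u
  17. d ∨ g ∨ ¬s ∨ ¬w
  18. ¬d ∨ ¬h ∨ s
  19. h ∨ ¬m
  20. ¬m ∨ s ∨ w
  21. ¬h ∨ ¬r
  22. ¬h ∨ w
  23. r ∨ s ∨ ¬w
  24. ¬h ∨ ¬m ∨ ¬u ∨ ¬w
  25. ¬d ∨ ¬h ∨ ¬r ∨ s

Set g = False.
  then (d ∨ g) forces d = True.
Set m = False.
Set h = False.
  then (h ∨ m ∨ ¬u) forces u = False.
  then (h ∨ m ∨ ¬s) forces s = False.
  then (h ∨ s ∨ u ∨ ¬w) forces w = False.
Set r = False.
All clauses satisfied.

g=F, m=F, h=F, d=T, w=F, u=F, s=F, r=F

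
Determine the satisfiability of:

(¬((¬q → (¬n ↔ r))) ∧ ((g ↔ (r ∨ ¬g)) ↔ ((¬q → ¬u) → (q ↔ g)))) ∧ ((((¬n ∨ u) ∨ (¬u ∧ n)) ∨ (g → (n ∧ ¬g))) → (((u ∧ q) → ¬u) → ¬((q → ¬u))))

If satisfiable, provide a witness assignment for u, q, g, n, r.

No satisfying assignment exists.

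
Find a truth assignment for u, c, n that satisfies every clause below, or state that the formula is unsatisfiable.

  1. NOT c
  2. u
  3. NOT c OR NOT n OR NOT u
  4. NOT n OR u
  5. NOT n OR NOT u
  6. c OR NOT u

The formula is unsatisfiable.

Case u = True:
  (NOT c) forces c = False.
  Clause (c OR NOT u) is falsified — contradiction.
Case u = False:
  Clause (u) is falsified — contradiction.
Both cases fail, so the formula is unsatisfiable.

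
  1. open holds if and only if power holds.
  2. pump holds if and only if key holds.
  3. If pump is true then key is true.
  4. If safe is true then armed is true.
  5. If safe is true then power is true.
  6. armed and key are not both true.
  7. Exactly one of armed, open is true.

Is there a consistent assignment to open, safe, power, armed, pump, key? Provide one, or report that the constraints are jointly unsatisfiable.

open = True, safe = False, power = True, armed = False, pump = False, key = False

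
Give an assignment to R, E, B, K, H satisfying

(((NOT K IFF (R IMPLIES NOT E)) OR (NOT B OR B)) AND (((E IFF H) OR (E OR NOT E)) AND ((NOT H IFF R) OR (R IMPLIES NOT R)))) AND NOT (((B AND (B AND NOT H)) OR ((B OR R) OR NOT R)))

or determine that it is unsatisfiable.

Unsatisfiable — no assignment works.

The conjunct NOT (((B AND (B AND NOT H)) OR ((B OR R) OR NOT R))) is unsatisfiable on its own:
  R=F, B=F, H=F: evaluates to False.
  R=F, B=F, H=T: evaluates to False.
  R=F, B=T, H=F: evaluates to False.
  R=F, B=T, H=T: evaluates to False.
  R=T, B=F, H=F: evaluates to False.
  R=T, B=F, H=T: evaluates to False.
  R=T, B=T, H=F: evaluates to False.
  R=T, B=T, H=T: evaluates to False.
So the whole conjunction is unsatisfiable.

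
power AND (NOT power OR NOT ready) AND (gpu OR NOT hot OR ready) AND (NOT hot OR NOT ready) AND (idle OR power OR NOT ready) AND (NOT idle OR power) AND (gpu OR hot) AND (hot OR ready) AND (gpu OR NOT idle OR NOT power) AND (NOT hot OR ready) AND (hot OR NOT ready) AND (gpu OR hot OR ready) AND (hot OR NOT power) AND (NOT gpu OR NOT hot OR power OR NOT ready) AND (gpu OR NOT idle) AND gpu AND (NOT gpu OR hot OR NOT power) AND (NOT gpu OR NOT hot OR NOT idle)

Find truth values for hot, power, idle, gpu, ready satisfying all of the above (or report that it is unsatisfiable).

No satisfying assignment exists.

Case power = True:
  (NOT power OR NOT ready) forces ready = False.
  (hot OR ready) forces hot = True.
  Clause (NOT hot OR ready) is falsified — contradiction.
Case power = False:
  Clause (power) is falsified — contradiction.
Both cases fail, so the formula is unsatisfiable.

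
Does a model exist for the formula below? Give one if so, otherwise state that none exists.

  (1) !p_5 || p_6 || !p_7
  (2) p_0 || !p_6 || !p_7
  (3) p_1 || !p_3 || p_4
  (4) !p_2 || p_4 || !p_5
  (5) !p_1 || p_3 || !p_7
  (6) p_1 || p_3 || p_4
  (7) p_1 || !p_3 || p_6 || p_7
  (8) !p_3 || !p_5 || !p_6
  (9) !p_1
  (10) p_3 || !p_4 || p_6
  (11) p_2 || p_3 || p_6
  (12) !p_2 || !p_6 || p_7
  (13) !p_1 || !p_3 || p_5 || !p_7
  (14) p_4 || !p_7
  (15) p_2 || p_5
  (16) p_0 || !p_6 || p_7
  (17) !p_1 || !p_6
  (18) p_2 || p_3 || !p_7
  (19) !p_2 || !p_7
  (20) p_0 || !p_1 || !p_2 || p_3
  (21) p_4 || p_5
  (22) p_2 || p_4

Unit clause (!p_1) forces p_1 = False.
Set p_0 = True.
Set p_2 = False.
  then (p_2 || p_5) forces p_5 = True.
  then (p_2 || p_4) forces p_4 = True.
Try p_3 = True:
  (!p_3 || !p_5 || !p_6) forces p_6 = False.
  (!p_5 || p_6 || !p_7) forces p_7 = False.
  clause (p_1 || !p_3 || p_6 || p_7) is falsified — backtrack.
So p_3 = False.
  then (p_3 || !p_4 || p_6) forces p_6 = True.
  then (p_2 || p_3 || !p_7) forces p_7 = False.
All clauses satisfied.

p_0 = True; p_1 = False; p_2 = False; p_3 = False; p_4 = True; p_5 = True; p_6 = True; p_7 = False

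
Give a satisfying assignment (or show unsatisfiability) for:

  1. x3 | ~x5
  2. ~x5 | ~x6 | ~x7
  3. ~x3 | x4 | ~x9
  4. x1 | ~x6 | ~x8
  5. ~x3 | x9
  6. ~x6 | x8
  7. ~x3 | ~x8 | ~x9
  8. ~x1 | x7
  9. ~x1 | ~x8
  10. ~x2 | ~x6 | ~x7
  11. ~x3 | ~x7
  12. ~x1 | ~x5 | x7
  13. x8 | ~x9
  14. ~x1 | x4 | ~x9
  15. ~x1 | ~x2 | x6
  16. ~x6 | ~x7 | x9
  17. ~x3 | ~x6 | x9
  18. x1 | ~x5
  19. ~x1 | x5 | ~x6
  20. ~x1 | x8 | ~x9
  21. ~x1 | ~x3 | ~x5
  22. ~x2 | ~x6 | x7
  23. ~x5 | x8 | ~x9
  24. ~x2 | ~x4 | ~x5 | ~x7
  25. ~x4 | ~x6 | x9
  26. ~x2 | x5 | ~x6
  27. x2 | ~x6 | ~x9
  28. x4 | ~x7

x1 = False, x2 = True, x3 = False, x4 = False, x5 = False, x6 = False, x7 = False, x8 = False, x9 = False

Set x1 = False.
  then (x1 | ~x5) forces x5 = False.
Set x2 = True.
  then (~x2 | x5 | ~x6) forces x6 = False.
Set x3 = False.
Set x4 = False.
  then (x4 | ~x7) forces x7 = False.
Set x8 = False.
  then (x8 | ~x9) forces x9 = False.
All clauses satisfied.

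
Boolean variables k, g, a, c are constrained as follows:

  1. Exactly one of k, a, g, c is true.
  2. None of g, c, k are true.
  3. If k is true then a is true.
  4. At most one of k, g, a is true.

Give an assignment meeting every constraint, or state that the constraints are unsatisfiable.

k=F; g=F; a=T; c=F

  (1) {k, a, g, c}: 1 true — exactly one ✓
  (2) {g, c, k}: 0 true — none ✓
  (3) k=F ⇒ a: vacuous ✓
  (4) {k, g, a}: 1 true — at most one ✓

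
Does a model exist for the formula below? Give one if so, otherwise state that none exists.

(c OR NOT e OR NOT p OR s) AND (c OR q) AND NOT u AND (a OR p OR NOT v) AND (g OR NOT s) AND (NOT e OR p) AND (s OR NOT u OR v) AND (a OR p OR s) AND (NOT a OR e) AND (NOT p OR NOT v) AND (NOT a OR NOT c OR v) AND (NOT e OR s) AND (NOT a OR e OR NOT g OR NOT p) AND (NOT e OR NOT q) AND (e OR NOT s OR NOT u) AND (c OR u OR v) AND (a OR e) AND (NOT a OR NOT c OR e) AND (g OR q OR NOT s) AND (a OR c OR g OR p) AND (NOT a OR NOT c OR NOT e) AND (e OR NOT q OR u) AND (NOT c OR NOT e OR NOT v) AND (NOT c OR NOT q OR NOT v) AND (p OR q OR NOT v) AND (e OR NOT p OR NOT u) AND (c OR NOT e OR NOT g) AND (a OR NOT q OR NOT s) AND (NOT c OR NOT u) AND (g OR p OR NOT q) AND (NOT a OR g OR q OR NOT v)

Unit clause (NOT u) forces u = False.
Try g = False:
  (g OR NOT s) forces s = False.
  (NOT e OR s) forces e = False.
  (NOT a OR e) forces a = False.
  clause (a OR e) is falsified — backtrack.
So g = True.
Set q = False.
  then (c OR q) forces c = True.
Set a = False.
  then (a OR e) forces e = True.
  then (NOT c OR NOT e OR NOT v) forces v = False.
  then (NOT e OR p) forces p = True.
  then (NOT e OR s) forces s = True.
All clauses satisfied.

g: True, q: False, a: False, c: True, s: True, v: False, e: True, p: True, u: False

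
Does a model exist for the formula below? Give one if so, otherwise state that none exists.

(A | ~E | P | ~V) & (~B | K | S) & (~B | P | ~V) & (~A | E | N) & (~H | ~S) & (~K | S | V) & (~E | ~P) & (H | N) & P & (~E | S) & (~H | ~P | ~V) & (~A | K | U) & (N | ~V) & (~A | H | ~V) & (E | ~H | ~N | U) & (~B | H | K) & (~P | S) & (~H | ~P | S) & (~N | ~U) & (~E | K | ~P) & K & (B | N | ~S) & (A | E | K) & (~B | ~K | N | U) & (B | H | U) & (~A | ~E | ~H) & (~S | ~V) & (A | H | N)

Unit clause (P) forces P = True.
In (~P | S) only S is left, so S = True.
Unit clause (K) forces K = True.
In (~S | ~V) only ~V is left, so V = False.
In (~H | ~S) only ~H is left, so H = False.
In (~E | ~P) only ~E is left, so E = False.
In (H | N) only N is left, so N = True.
In (~N | ~U) only ~U is left, so U = False.
In (B | H | U) only B is left, so B = True.
Set A = True.
All clauses satisfied.

B = True; E = False; N = True; P = True; S = True; A = True; U = False; V = False; H = False; K = True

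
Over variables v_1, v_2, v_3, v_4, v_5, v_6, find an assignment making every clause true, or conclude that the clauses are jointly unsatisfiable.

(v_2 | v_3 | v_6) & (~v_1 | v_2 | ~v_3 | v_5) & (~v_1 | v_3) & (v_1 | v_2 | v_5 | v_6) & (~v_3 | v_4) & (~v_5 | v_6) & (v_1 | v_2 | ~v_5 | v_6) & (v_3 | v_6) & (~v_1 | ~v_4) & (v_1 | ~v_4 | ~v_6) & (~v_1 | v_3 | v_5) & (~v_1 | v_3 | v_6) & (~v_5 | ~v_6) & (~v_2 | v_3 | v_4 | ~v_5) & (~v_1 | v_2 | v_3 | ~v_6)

v_1=F, v_2=T, v_3=T, v_4=T, v_5=F, v_6=F

Set v_1 = False.
Set v_2 = True.
Set v_3 = True.
  then (~v_3 | v_4) forces v_4 = True.
  then (v_1 | ~v_4 | ~v_6) forces v_6 = False.
  then (~v_5 | v_6) forces v_5 = False.
All clauses satisfied.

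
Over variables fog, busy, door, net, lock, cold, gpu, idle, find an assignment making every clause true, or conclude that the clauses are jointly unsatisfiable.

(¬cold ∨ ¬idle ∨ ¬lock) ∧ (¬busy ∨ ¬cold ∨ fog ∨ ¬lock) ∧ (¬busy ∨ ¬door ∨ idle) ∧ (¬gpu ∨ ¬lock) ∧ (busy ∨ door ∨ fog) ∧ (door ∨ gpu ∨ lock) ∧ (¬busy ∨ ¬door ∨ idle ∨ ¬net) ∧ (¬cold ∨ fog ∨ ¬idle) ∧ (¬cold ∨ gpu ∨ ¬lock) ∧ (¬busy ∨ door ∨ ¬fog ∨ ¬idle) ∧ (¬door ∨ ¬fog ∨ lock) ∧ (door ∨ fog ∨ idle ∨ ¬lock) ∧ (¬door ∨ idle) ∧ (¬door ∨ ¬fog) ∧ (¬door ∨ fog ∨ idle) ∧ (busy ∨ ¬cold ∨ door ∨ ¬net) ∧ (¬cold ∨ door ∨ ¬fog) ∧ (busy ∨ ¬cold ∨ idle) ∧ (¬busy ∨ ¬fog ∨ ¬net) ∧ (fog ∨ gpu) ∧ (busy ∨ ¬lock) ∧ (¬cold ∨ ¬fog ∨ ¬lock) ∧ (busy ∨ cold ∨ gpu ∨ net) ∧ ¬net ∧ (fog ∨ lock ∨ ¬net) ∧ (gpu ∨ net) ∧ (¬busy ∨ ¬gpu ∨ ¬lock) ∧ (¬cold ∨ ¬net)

Unit clause (¬net) forces net = False.
In (gpu ∨ net) only gpu is left, so gpu = True.
In (¬gpu ∨ ¬lock) only ¬lock is left, so lock = False.
Set fog = False.
Set busy = True.
Set door = False.
Set cold = False.
Set idle = False.
All clauses satisfied.

fog = False; busy = True; door = False; net = False; lock = False; cold = False; gpu = True; idle = False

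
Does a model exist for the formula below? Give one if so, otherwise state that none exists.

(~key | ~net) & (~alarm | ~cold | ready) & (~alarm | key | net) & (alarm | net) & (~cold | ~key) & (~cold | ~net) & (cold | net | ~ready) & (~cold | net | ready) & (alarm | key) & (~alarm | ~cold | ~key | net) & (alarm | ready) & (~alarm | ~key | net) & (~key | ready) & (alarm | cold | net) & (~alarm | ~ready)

cold = False; ready = False; alarm = True; net = True; key = False

Try cold = True:
  (~cold | ~key) forces key = False.
  (~cold | ~net) forces net = False.
  (~alarm | key | net) forces alarm = False.
  clause (alarm | net) is falsified — backtrack.
So cold = False.
Set ready = False.
  then (alarm | ready) forces alarm = True.
  then (~key | ready) forces key = False.
  then (~alarm | key | net) forces net = True.
All clauses satisfied.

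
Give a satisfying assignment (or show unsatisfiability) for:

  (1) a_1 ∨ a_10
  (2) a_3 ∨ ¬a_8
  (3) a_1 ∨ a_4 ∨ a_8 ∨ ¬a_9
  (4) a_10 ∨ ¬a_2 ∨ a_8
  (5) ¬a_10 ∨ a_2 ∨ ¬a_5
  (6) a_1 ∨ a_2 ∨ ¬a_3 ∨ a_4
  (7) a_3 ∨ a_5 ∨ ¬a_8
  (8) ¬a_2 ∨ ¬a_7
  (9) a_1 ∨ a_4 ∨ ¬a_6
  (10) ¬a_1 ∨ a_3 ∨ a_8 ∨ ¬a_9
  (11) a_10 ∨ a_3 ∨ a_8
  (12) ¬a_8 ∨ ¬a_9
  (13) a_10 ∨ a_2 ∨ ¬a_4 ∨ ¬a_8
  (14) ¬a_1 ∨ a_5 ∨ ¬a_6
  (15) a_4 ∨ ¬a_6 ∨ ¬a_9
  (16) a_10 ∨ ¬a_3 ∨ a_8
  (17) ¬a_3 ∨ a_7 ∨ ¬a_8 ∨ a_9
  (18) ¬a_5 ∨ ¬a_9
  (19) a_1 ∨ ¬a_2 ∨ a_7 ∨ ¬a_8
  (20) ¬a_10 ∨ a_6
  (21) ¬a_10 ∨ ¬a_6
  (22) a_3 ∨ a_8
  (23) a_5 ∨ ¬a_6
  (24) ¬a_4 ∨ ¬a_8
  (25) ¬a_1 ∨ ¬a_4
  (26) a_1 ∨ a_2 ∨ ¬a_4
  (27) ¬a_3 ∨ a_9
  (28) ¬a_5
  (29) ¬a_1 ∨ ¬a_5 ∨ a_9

Unsatisfiable — no assignment works.

Case a_8 = True:
  (a_3 ∨ ¬a_8) forces a_3 = True.
  (¬a_8 ∨ ¬a_9) forces a_9 = False.
  Clause (¬a_3 ∨ a_9) is falsified — contradiction.
Case a_8 = False:
  (a_3 ∨ a_8) forces a_3 = True.
  (a_10 ∨ ¬a_3 ∨ a_8) forces a_10 = True.
  (¬a_10 ∨ a_6) forces a_6 = True.
  Clause (¬a_10 ∨ ¬a_6) is falsified — contradiction.
Both cases fail, so the formula is unsatisfiable.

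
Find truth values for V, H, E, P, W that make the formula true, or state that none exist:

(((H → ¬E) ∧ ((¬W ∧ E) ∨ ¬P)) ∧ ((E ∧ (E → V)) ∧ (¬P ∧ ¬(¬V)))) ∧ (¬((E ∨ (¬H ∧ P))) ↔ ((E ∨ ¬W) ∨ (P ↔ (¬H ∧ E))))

Case E = True: the conjunct ¬((E ∨ (¬H ∧ P))) ↔ ((E ∨ ¬W) ∨ (P ↔ (¬H ∧ E))) becomes ¬True ↔ (True ∨ (P ↔ ¬H)) = False.
Case E = False: the conjunct E is False.
Both cases fail — unsatisfiable.

Unsatisfiable — no assignment works.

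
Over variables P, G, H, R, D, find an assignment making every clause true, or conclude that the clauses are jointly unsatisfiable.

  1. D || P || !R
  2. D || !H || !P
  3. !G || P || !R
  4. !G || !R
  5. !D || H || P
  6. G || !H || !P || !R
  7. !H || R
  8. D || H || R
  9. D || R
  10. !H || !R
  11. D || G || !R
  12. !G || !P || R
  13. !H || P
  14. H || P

P=T, G=F, H=F, R=T, D=T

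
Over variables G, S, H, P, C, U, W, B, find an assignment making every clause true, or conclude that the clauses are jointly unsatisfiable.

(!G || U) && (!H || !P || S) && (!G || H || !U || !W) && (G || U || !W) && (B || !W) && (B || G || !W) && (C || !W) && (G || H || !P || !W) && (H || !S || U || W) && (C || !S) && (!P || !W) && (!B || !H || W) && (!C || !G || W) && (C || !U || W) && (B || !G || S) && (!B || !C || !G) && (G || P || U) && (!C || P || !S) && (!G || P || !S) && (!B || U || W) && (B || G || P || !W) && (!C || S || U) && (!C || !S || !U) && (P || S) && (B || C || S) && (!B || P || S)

Set G = False.
Set S = True.
  then (C || !S) forces C = True.
  then (!C || P || !S) forces P = True.
  then (!C || !S || !U) forces U = False.
  then (G || U || !W) forces W = False.
  then (H || !S || U || W) forces H = True.
  then (!B || !H || W) forces B = False.
All clauses satisfied.

G = False, S = True, H = True, P = True, C = True, U = False, W = False, B = False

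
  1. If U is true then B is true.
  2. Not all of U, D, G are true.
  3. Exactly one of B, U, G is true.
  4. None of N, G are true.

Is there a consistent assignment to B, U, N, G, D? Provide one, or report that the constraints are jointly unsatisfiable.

B = True, U = False, N = False, G = False, D = False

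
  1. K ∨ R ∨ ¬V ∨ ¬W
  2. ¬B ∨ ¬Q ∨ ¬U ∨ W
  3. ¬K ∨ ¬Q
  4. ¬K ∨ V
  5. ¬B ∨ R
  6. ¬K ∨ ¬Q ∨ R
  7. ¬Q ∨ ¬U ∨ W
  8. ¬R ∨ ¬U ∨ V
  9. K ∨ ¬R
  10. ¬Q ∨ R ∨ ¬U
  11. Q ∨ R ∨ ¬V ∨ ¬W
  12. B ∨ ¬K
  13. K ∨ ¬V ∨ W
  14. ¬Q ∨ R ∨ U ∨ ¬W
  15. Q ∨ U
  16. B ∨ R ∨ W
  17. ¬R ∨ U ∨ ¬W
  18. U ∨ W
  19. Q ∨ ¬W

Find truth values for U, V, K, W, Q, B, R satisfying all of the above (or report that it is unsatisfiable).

Set U = True.
Set V = True.
Try K = False:
  (K ∨ ¬R) forces R = False.
  (K ∨ R ∨ ¬V ∨ ¬W) forces W = False.
  clause (K ∨ ¬V ∨ W) is falsified — backtrack.
So K = True.
  then (¬K ∨ ¬Q) forces Q = False.
  then (B ∨ ¬K) forces B = True.
  then (Q ∨ ¬W) forces W = False.
  then (¬B ∨ R) forces R = True.
All clauses satisfied.

U=T, V=T, K=T, W=F, Q=F, B=T, R=T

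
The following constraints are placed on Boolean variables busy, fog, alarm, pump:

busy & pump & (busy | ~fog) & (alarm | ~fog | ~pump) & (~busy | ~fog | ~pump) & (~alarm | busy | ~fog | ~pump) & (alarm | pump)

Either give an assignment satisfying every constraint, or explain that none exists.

Unit clause (busy) forces busy = True.
Unit clause (pump) forces pump = True.
In (~busy | ~fog | ~pump) only ~fog is left, so fog = False.
Set alarm = True.
All clauses satisfied.

busy = True; fog = False; alarm = True; pump = True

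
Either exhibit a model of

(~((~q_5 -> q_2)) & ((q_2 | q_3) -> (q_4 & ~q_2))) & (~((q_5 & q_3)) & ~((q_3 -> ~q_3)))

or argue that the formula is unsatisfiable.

q_2=F; q_3=T; q_4=T; q_5=F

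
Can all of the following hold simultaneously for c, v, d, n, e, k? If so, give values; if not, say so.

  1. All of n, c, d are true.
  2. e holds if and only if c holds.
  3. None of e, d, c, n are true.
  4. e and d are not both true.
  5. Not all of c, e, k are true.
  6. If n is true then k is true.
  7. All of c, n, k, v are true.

Unsatisfiable

Case c = True:
  Constraint (3) is violated (c=T) — contradiction.
Case c = False:
  Constraint (1) is violated (c=F) — contradiction.
Both cases fail — unsatisfiable.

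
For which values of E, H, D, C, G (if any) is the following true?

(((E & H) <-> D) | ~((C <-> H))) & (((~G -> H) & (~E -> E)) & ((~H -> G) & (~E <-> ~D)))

E = True; H = True; D = True; C = False; G = True

  ((E & H) <-> D) | ~((C <-> H)) = True
    (E & H) <-> D = True
      E & H = True
    ~((C <-> H)) = True
      C <-> H = False
  ((~G -> H) & (~E -> E)) & ((~H -> G) & (~E <-> ~D)) = True
    (~G -> H) & (~E -> E) = True
      ~G -> H = True
        ~G = False
      ~E -> E = True
        ~E = False
    (~H -> G) & (~E <-> ~D) = True
      ~H -> G = True
        ~H = False
      ~E <-> ~D = True
        ~E = False
        ~D = False
Both conjuncts True, so the formula holds.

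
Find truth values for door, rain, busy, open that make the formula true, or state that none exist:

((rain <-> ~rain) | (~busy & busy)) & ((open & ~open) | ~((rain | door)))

The conjunct (rain <-> ~rain) | (~busy & busy) is unsatisfiable on its own:
  rain=F, busy=F: evaluates to False.
  rain=F, busy=T: evaluates to False.
  rain=T, busy=F: evaluates to False.
  rain=T, busy=T: evaluates to False.
So the whole conjunction is unsatisfiable.

Unsatisfiable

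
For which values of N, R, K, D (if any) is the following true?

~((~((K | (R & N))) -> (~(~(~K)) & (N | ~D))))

N = False; R = True; K = False; D = True

  ~((~((K | (R & N))) -> (~(~(~K)) & (N | ~D)))) = True
    ~((K | (R & N))) -> (~(~(~K)) & (N | ~D)) = False
      ~((K | (R & N))) = True
        K | (R & N) = False
          R & N = False
      ~(~(~K)) & (N | ~D) = False
        ~(~(~K)) = True
          ~(~K) = False
            ~K = True
        N | ~D = False
          ~D = False
The formula evaluates to True.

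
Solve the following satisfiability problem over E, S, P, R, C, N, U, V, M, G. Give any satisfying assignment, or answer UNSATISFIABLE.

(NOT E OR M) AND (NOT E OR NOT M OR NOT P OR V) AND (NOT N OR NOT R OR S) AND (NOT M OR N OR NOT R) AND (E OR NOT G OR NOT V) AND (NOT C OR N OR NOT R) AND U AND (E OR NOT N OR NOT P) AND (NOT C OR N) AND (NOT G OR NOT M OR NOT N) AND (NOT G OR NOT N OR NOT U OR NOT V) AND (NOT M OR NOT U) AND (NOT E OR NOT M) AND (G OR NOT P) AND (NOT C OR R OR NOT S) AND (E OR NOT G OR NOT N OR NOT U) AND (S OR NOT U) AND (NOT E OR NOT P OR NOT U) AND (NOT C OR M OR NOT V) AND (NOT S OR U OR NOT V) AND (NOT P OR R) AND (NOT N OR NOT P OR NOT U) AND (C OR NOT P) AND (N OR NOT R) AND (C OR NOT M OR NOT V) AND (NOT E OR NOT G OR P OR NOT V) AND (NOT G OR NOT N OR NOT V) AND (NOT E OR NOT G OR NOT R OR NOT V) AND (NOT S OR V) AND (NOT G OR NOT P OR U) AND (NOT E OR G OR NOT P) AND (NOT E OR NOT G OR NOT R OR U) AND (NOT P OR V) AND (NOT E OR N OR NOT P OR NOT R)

Unit clause (U) forces U = True.
In (NOT M OR NOT U) only NOT M is left, so M = False.
In (S OR NOT U) only S is left, so S = True.
In (NOT S OR V) only V is left, so V = True.
In (NOT E OR M) only NOT E is left, so E = False.
In (E OR NOT G OR NOT V) only NOT G is left, so G = False.
In (G OR NOT P) only NOT P is left, so P = False.
In (NOT C OR M OR NOT V) only NOT C is left, so C = False.
Set R = False.
Set N = True.
All clauses satisfied.

E: False, S: True, P: False, R: False, C: False, N: True, U: True, V: True, M: False, G: False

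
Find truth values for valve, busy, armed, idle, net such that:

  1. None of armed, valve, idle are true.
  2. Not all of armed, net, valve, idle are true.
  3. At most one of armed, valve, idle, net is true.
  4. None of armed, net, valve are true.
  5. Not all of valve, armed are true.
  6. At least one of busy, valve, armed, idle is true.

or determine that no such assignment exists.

valve: False; busy: True; armed: False; idle: False; net: False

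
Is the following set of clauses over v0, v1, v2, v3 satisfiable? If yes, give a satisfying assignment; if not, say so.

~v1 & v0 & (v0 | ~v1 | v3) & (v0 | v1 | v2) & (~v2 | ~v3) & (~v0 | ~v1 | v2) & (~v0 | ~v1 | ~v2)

v0 = True; v1 = False; v2 = False; v3 = True

Unit clause (~v1) forces v1 = False.
Unit clause (v0) forces v0 = True.
Set v2 = False.
Set v3 = True.
Check each clause:
  (~v1): ~v1 holds.
  (v0): v0 holds.
  (v0 | ~v1 | v3): v0 holds.
  (v0 | v1 | v2): v0 holds.
  (~v2 | ~v3): ~v2 holds.
  (~v0 | ~v1 | v2): ~v1 holds.
  (~v0 | ~v1 | ~v2): ~v1 holds.
All clauses satisfied.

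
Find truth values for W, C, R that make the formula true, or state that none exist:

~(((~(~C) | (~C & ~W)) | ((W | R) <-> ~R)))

W=T, C=F, R=T

  ~(((~(~C) | (~C & ~W)) | ((W | R) <-> ~R))) = True
    (~(~C) | (~C & ~W)) | ((W | R) <-> ~R) = False
      ~(~C) | (~C & ~W) = False
        ~(~C) = False
          ~C = True
        ~C & ~W = False
          ~C = True
          ~W = False
      (W | R) <-> ~R = False
        W | R = True
        ~R = False
The formula evaluates to True.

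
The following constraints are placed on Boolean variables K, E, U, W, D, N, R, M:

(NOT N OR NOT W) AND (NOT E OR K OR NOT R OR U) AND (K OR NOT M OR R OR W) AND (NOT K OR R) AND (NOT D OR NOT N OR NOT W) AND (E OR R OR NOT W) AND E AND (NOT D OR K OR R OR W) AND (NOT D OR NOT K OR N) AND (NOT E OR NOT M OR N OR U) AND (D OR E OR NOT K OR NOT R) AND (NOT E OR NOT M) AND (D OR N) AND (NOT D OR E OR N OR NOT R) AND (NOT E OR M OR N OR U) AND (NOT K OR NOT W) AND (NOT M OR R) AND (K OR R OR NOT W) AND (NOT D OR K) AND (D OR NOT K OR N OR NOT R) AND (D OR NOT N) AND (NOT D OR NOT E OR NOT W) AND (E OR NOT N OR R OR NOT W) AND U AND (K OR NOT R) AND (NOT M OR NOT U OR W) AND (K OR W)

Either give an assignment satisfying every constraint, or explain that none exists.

Unit clause (E) forces E = True.
In (NOT E OR NOT M) only NOT M is left, so M = False.
Unit clause (U) forces U = True.
Try K = False:
  (NOT D OR K) forces D = False.
  (D OR N) forces N = True.
  clause (D OR NOT N) is falsified — backtrack.
So K = True.
  then (NOT K OR R) forces R = True.
  then (NOT K OR NOT W) forces W = False.
Set D = True.
  then (NOT D OR NOT K OR N) forces N = True.
All clauses satisfied.

K = True; E = True; U = True; W = False; D = True; N = True; R = True; M = False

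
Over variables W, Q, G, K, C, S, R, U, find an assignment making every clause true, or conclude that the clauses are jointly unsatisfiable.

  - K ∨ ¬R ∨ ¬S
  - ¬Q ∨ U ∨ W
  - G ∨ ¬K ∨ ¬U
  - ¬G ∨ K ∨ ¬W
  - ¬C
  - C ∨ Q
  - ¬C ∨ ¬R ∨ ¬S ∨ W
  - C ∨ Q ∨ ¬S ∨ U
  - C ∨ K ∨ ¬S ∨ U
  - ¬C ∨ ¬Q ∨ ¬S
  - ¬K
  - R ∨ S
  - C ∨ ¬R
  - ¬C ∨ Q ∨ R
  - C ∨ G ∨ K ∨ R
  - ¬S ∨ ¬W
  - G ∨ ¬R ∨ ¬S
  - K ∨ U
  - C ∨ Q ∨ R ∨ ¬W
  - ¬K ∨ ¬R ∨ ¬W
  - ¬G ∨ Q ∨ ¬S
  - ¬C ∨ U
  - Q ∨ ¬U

W = False, Q = True, G = True, K = False, C = False, S = True, R = False, U = True

Unit clause (¬C) forces C = False.
In (C ∨ Q) only Q is left, so Q = True.
Unit clause (¬K) forces K = False.
In (C ∨ ¬R) only ¬R is left, so R = False.
In (C ∨ G ∨ K ∨ R) only G is left, so G = True.
In (K ∨ U) only U is left, so U = True.
In (¬G ∨ K ∨ ¬W) only ¬W is left, so W = False.
In (R ∨ S) only S is left, so S = True.
All clauses satisfied.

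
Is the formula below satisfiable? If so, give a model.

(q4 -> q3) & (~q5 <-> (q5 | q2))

q2: True, q3: True, q4: False, q5: False

  q4 -> q3 = True
  ~q5 <-> (q5 | q2) = True
    ~q5 = True
    q5 | q2 = True
Both conjuncts True, so the formula holds.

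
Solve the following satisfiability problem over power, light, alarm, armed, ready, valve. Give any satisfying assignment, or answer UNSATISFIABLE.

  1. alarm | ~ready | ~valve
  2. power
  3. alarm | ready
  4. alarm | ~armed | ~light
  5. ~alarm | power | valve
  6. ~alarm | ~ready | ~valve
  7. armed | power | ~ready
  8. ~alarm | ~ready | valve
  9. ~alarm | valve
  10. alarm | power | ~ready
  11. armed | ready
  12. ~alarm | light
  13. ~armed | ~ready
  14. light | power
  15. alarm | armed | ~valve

Unit clause (power) forces power = True.
Set light = True.
Set alarm = False.
  then (alarm | ready) forces ready = True.
  then (alarm | ~armed | ~light) forces armed = False.
  then (alarm | armed | ~valve) forces valve = False.
All clauses satisfied.

power=T, light=T, alarm=F, armed=F, ready=T, valve=F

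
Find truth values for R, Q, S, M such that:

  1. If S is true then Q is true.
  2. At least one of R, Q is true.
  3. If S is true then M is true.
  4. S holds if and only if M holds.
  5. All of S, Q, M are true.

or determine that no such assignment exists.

R=F, Q=T, S=T, M=T

  (1) S=T ⇒ Q: T ✓
  (2) {R, Q}: 1 true — at least one ✓
  (3) S=T ⇒ M: T ✓
  (4) S=T, M=T — same ✓
  (5) {S, Q, M}: all 3 true ✓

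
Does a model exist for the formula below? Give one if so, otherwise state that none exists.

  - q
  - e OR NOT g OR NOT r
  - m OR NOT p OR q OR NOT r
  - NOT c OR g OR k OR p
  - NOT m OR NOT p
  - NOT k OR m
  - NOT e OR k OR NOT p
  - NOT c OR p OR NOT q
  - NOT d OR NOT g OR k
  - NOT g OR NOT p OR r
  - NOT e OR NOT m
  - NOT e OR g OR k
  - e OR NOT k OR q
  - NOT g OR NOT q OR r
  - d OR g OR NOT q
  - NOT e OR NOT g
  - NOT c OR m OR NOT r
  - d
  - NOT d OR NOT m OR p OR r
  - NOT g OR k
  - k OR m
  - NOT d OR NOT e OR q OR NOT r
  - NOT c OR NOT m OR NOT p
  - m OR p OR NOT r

Unit clause (q) forces q = True.
Unit clause (d) forces d = True.
Try p = True:
  (NOT m OR NOT p) forces m = False.
  (NOT k OR m) forces k = False.
  clause (k OR m) is falsified — backtrack.
So p = False.
  then (NOT c OR p OR NOT q) forces c = False.
Set g = False.
Set e = False.
Set k = True.
  then (NOT k OR m) forces m = True.
  then (NOT d OR NOT m OR p OR r) forces r = True.
All clauses satisfied.

d = True, p = False, c = False, q = True, g = False, e = False, k = True, m = True, r = True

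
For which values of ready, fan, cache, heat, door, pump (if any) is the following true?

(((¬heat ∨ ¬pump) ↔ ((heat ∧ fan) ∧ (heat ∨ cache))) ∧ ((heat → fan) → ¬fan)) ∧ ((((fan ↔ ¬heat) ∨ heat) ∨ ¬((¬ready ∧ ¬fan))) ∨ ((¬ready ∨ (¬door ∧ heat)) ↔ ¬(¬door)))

ready = True; fan = False; cache = False; heat = True; door = False; pump = True

  ((¬heat ∨ ¬pump) ↔ ((heat ∧ fan) ∧ (heat ∨ cache))) ∧ ((heat → fan) → ¬fan) = True
    (¬heat ∨ ¬pump) ↔ ((heat ∧ fan) ∧ (heat ∨ cache)) = True
      ¬heat ∨ ¬pump = False
        ¬heat = False
        ¬pump = False
      (heat ∧ fan) ∧ (heat ∨ cache) = False
        heat ∧ fan = False
        heat ∨ cache = True
    (heat → fan) → ¬fan = True
      heat → fan = False
      ¬fan = True
  (((fan ↔ ¬heat) ∨ heat) ∨ ¬((¬ready ∧ ¬fan))) ∨ ((¬ready ∨ (¬door ∧ heat)) ↔ ¬(¬door)) = True
    ((fan ↔ ¬heat) ∨ heat) ∨ ¬((¬ready ∧ ¬fan)) = True
      (fan ↔ ¬heat) ∨ heat = True
        fan ↔ ¬heat = True
          ¬heat = False
      ¬((¬ready ∧ ¬fan)) = True
        ¬ready ∧ ¬fan = False
          ¬ready = False
          ¬fan = True
    (¬ready ∨ (¬door ∧ heat)) ↔ ¬(¬door) = False
      ¬ready ∨ (¬door ∧ heat) = True
        ¬ready = False
        ¬door ∧ heat = True
          ¬door = True
      ¬(¬door) = False
        ¬door = True
Both conjuncts True, so the formula holds.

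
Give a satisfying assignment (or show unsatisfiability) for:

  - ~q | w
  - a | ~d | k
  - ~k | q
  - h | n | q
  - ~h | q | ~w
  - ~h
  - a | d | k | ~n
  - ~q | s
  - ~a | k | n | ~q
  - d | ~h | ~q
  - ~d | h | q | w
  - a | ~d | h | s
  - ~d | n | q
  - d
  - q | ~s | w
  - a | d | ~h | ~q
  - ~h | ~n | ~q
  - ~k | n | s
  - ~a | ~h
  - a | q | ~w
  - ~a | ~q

d=T, k=F, s=T, w=T, q=F, a=T, n=T, h=F

Unit clause (~h) forces h = False.
Unit clause (d) forces d = True.
Set k = False.
  then (a | ~d | k) forces a = True.
  then (~a | ~q) forces q = False.
  then (h | n | q) forces n = True.
  then (~d | h | q | w) forces w = True.
Set s = True.
All clauses satisfied.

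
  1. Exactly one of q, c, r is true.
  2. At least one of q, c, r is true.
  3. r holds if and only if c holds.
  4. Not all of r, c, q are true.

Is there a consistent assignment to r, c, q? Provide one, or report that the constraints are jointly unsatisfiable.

r: False, c: False, q: True

  (1) {q, c, r}: 1 true — exactly one ✓
  (2) {q, c, r}: 1 true — at least one ✓
  (3) r=F, c=F — same ✓
  (4) {r, c, q}: 1/3 true — not all ✓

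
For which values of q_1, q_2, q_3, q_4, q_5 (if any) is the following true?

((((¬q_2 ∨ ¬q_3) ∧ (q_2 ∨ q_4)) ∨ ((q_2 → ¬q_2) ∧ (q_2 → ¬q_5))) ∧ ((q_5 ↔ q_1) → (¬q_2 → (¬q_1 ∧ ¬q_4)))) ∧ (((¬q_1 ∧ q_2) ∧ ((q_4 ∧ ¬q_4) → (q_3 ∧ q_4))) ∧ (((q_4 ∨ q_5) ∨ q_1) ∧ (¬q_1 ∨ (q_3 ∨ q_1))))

q_1 = False, q_2 = True, q_3 = False, q_4 = True, q_5 = False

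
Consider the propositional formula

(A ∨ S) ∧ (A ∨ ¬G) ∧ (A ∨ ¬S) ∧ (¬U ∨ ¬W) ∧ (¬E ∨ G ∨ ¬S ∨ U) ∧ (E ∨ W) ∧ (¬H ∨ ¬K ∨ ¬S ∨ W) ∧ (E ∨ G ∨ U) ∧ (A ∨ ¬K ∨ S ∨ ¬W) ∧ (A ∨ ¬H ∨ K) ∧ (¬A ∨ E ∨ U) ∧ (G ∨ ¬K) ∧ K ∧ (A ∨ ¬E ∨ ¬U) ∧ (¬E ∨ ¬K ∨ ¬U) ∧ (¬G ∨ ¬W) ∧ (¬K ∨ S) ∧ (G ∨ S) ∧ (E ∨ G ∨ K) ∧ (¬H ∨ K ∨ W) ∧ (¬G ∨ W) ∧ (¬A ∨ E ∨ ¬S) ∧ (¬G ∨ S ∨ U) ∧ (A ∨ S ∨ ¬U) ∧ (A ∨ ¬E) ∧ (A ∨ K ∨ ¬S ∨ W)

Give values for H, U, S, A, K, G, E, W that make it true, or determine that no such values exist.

The formula is unsatisfiable.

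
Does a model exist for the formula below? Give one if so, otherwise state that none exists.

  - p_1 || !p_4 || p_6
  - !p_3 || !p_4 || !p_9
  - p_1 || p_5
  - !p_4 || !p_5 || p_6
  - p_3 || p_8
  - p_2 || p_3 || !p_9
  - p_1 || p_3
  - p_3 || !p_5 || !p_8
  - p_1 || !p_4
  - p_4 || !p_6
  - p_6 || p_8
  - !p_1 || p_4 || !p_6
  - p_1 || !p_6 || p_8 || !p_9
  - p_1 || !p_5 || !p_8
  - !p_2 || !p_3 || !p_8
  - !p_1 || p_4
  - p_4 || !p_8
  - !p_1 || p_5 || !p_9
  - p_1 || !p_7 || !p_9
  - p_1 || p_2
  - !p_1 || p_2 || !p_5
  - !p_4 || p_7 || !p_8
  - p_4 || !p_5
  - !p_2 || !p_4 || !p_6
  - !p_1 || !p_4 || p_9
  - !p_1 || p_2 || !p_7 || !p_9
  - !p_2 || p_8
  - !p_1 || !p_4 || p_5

UNSATISFIABLE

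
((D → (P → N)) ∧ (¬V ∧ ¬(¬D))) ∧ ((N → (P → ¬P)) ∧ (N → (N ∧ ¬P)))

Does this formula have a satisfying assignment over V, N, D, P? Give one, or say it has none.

V: False, N: True, D: True, P: False

  (D → (P → N)) ∧ (¬V ∧ ¬(¬D)) = True
    D → (P → N) = True
      P → N = True
    ¬V ∧ ¬(¬D) = True
      ¬V = True
      ¬(¬D) = True
        ¬D = False
  (N → (P → ¬P)) ∧ (N → (N ∧ ¬P)) = True
    N → (P → ¬P) = True
      P → ¬P = True
        ¬P = True
    N → (N ∧ ¬P) = True
      N ∧ ¬P = True
        ¬P = True
Both conjuncts True, so the formula holds.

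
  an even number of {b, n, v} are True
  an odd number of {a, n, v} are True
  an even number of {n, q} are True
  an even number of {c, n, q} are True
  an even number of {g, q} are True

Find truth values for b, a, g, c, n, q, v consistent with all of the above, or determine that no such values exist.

b: False, a: True, g: True, c: False, n: True, q: True, v: True

{b, n, v}: 2 true → even ✓
{a, n, v}: 3 true → odd ✓
{n, q}: 2 true → even ✓
{c, n, q}: 2 true → even ✓
{g, q}: 2 true → even ✓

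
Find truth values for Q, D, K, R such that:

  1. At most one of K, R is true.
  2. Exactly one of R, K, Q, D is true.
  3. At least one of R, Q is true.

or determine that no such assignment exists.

Q = True, D = False, K = False, R = False

  (1) {K, R}: 0 true — at most one ✓
  (2) {R, K, Q, D}: 1 true — exactly one ✓
  (3) {R, Q}: 1 true — at least one ✓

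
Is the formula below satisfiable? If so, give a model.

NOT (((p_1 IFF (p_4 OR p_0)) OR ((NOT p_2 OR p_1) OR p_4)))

p_0 = True, p_1 = False, p_2 = True, p_4 = False

  NOT (((p_1 IFF (p_4 OR p_0)) OR ((NOT p_2 OR p_1) OR p_4))) = True
    (p_1 IFF (p_4 OR p_0)) OR ((NOT p_2 OR p_1) OR p_4) = False
      p_1 IFF (p_4 OR p_0) = False
        p_4 OR p_0 = True
      (NOT p_2 OR p_1) OR p_4 = False
        NOT p_2 OR p_1 = False
          NOT p_2 = False
The formula evaluates to True.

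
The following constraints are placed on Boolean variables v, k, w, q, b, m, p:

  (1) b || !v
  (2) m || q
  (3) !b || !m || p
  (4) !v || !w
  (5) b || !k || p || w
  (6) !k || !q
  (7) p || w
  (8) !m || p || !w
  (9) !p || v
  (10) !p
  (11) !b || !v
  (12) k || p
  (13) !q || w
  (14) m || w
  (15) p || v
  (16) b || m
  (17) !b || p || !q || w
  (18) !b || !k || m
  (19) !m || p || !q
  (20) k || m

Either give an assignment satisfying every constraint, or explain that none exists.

Case v = True:
  (b || !v) forces b = True.
  Clause (!b || !v) is falsified — contradiction.
Case v = False:
  (!p || v) forces p = False.
  Clause (p || v) is falsified — contradiction.
Both cases fail, so the formula is unsatisfiable.

The formula is unsatisfiable.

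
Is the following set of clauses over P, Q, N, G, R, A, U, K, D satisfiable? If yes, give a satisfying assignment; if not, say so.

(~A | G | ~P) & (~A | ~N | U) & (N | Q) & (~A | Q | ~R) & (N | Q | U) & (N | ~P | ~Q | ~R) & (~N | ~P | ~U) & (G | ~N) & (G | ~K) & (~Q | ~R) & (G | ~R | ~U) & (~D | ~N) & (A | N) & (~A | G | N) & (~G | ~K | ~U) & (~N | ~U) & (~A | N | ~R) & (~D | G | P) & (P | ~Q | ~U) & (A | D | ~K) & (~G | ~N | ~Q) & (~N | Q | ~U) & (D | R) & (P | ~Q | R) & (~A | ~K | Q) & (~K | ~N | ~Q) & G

P: True, Q: True, N: False, G: True, R: False, A: True, U: False, K: True, D: True

Unit clause (G) forces G = True.
Set P = True.
Set Q = True.
  then (~Q | ~R) forces R = False.
  then (~G | ~N | ~Q) forces N = False.
  then (D | R) forces D = True.
  then (A | N) forces A = True.
Set U = False.
Set K = True.
All clauses satisfied.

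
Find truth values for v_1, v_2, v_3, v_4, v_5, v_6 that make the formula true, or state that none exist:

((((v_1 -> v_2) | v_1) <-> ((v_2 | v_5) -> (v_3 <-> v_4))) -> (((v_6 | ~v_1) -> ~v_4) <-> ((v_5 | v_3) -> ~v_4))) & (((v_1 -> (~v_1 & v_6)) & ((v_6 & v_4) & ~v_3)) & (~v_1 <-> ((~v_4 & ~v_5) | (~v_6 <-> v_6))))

Case v_1 = True: the conjunct v_1 -> (~v_1 & v_6) becomes True -> (False & v_6) = False.
Case v_1 = False: the formula simplifies to (((v_2 | v_5) -> (v_3 <-> v_4)) -> (~v_4 <-> ((v_5 | v_3) -> ~v_4))) & (((v_6 & v_4) & ~v_3) & ((~v_4 & ~v_5) | (~v_6 <-> v_6))).
  v_4 = True: simplifies to (((v_2 | v_5) -> v_3) -> (v_5 | v_3)) & ((v_6 & ~v_3) & (~v_6 <-> v_6)).
    v_6 = True: the conjunct ~v_6 <-> v_6 becomes ~True <-> True = False.
    v_6 = False: the conjunct v_6 is False.
  v_4 = False: the conjunct v_4 is False.
Both cases fail — unsatisfiable.

Unsatisfiable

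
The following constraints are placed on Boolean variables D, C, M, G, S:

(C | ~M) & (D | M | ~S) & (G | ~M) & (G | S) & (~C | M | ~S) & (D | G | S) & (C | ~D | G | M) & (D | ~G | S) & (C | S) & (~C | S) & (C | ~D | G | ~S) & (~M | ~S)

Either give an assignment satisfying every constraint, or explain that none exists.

D = True, C = False, M = False, G = True, S = True

Set D = True.
Try C = True:
  (~C | S) forces S = True.
  (~C | M | ~S) forces M = True.
  clause (~M | ~S) is falsified — backtrack.
So C = False.
  then (C | ~M) forces M = False.
  then (C | ~D | G | M) forces G = True.
  then (C | S) forces S = True.
All clauses satisfied.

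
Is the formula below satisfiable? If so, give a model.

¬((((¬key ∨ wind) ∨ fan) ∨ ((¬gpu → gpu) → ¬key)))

key = True, wind = False, gpu = True, fan = False

  ¬((((¬key ∨ wind) ∨ fan) ∨ ((¬gpu → gpu) → ¬key))) = True
    ((¬key ∨ wind) ∨ fan) ∨ ((¬gpu → gpu) → ¬key) = False
      (¬key ∨ wind) ∨ fan = False
        ¬key ∨ wind = False
          ¬key = False
      (¬gpu → gpu) → ¬key = False
        ¬gpu → gpu = True
          ¬gpu = False
        ¬key = False
The formula evaluates to True.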